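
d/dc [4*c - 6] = 4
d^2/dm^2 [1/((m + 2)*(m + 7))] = 2*((m + 2)^2 + (m + 2)*(m + 7) + (m + 7)^2)/((m + 2)^3*(m + 7)^3)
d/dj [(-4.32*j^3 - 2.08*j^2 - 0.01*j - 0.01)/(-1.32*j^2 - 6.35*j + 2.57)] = (5.7024*j^4 + 54.864*j^3 - 20.1124*j^2 - 10.7176*j - 0.0892)/(1.7424*j^4 + 16.764*j^3 + 33.5377*j^2 - 32.639*j + 6.6049)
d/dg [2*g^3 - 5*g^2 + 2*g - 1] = 6*g^2 - 10*g + 2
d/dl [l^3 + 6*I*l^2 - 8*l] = 3*l^2 + 12*I*l - 8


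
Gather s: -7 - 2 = -9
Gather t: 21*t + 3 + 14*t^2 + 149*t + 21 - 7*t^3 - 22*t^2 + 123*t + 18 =-7*t^3 - 8*t^2 + 293*t + 42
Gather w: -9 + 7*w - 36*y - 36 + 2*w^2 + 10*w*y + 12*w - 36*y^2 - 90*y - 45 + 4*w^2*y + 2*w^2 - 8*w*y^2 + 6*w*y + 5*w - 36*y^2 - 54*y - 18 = w^2*(4*y + 4) + w*(-8*y^2 + 16*y + 24) - 72*y^2 - 180*y - 108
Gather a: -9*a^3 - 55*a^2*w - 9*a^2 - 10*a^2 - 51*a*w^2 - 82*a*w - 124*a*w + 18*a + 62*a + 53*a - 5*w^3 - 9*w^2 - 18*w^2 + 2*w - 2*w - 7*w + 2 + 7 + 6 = -9*a^3 + a^2*(-55*w - 19) + a*(-51*w^2 - 206*w + 133) - 5*w^3 - 27*w^2 - 7*w + 15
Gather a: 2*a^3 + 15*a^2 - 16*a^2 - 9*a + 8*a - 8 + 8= 2*a^3 - a^2 - a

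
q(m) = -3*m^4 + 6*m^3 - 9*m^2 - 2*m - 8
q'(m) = -12*m^3 + 18*m^2 - 18*m - 2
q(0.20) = -8.72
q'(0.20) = -4.98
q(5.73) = -2420.16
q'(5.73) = -1771.74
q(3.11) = -201.44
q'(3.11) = -244.84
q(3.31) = -255.75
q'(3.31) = -299.55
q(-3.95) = -1240.62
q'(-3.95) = 1089.50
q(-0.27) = -8.25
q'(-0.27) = 4.41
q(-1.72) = -87.97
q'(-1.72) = 143.27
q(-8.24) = -17789.71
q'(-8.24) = 8082.19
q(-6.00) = -5504.00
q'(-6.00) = 3346.00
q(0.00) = -8.00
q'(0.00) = -2.00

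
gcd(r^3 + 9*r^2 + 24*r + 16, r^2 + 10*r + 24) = r + 4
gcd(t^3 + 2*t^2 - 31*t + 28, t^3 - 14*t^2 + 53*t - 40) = t - 1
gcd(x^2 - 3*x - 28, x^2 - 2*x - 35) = x - 7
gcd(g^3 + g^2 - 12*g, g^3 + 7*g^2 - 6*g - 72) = g^2 + g - 12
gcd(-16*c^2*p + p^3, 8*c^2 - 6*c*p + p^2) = -4*c + p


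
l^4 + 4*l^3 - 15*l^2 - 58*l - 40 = (l - 4)*(l + 1)*(l + 2)*(l + 5)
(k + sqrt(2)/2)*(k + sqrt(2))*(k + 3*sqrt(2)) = k^3 + 9*sqrt(2)*k^2/2 + 10*k + 3*sqrt(2)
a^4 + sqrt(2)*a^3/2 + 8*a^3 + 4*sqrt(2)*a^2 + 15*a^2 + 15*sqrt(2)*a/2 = a*(a + 3)*(a + 5)*(a + sqrt(2)/2)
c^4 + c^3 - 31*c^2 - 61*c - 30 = (c - 6)*(c + 1)^2*(c + 5)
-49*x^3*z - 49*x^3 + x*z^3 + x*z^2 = (-7*x + z)*(7*x + z)*(x*z + x)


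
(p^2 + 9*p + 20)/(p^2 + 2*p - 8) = (p + 5)/(p - 2)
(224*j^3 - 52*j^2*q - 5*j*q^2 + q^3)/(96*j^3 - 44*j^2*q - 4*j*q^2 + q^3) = (-28*j^2 + 3*j*q + q^2)/(-12*j^2 + 4*j*q + q^2)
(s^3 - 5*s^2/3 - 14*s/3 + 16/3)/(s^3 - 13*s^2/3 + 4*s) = (3*s^3 - 5*s^2 - 14*s + 16)/(s*(3*s^2 - 13*s + 12))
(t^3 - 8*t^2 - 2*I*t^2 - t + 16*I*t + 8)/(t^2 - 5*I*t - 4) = (t^2 - t*(8 + I) + 8*I)/(t - 4*I)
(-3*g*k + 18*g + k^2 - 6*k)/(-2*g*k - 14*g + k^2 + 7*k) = (3*g*k - 18*g - k^2 + 6*k)/(2*g*k + 14*g - k^2 - 7*k)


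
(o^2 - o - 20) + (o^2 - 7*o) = 2*o^2 - 8*o - 20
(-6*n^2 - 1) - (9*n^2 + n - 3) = -15*n^2 - n + 2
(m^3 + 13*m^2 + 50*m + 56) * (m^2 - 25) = m^5 + 13*m^4 + 25*m^3 - 269*m^2 - 1250*m - 1400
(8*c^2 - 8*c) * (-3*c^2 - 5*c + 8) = -24*c^4 - 16*c^3 + 104*c^2 - 64*c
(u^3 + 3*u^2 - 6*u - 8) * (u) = u^4 + 3*u^3 - 6*u^2 - 8*u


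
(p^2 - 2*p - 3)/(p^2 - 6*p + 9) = (p + 1)/(p - 3)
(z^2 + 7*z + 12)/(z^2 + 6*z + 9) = (z + 4)/(z + 3)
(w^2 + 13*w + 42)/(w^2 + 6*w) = (w + 7)/w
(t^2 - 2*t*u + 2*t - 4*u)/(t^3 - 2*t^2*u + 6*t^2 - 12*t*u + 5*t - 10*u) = (t + 2)/(t^2 + 6*t + 5)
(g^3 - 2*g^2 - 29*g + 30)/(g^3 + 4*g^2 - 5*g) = (g - 6)/g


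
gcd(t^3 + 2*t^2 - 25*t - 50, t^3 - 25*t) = t^2 - 25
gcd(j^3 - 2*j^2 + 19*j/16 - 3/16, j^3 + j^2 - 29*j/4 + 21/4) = j - 1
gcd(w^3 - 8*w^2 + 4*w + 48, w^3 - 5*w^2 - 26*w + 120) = w^2 - 10*w + 24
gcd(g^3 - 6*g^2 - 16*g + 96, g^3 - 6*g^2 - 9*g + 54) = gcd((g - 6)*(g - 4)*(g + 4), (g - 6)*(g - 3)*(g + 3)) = g - 6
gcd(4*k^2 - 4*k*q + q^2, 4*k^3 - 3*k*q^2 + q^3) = 4*k^2 - 4*k*q + q^2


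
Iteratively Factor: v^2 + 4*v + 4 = (v + 2)*(v + 2)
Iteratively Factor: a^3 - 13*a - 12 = (a + 3)*(a^2 - 3*a - 4) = (a + 1)*(a + 3)*(a - 4)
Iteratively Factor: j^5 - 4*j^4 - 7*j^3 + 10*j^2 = (j)*(j^4 - 4*j^3 - 7*j^2 + 10*j) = j*(j + 2)*(j^3 - 6*j^2 + 5*j) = j^2*(j + 2)*(j^2 - 6*j + 5) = j^2*(j - 5)*(j + 2)*(j - 1)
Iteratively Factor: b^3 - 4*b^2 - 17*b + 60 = (b + 4)*(b^2 - 8*b + 15) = (b - 3)*(b + 4)*(b - 5)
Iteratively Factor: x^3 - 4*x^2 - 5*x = (x - 5)*(x^2 + x) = (x - 5)*(x + 1)*(x)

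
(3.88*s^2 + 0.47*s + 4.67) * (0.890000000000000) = 3.4532*s^2 + 0.4183*s + 4.1563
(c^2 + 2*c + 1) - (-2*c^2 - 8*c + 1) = 3*c^2 + 10*c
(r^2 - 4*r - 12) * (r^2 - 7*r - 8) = r^4 - 11*r^3 + 8*r^2 + 116*r + 96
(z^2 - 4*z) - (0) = z^2 - 4*z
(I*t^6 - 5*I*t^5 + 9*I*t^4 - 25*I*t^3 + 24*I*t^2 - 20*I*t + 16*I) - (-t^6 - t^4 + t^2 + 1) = t^6 + I*t^6 - 5*I*t^5 + t^4 + 9*I*t^4 - 25*I*t^3 - t^2 + 24*I*t^2 - 20*I*t - 1 + 16*I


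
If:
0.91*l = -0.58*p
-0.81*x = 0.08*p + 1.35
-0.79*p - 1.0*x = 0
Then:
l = -1.54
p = 2.41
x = -1.90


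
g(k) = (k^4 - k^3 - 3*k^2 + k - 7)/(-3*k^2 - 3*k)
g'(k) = (6*k + 3)*(k^4 - k^3 - 3*k^2 + k - 7)/(-3*k^2 - 3*k)^2 + (4*k^3 - 3*k^2 - 6*k + 1)/(-3*k^2 - 3*k) = (-2*k^5 - 2*k^4 + 2*k^3 + 4*k^2 - 14*k - 7)/(3*k^2*(k^2 + 2*k + 1))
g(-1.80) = 0.51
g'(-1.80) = 5.83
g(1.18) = 1.26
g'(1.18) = -1.16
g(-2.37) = -1.91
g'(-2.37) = 3.43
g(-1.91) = -0.08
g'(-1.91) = 4.92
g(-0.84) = -21.99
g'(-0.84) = 115.11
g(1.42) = 1.01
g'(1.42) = -0.92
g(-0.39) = -10.88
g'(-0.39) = -6.35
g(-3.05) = -4.10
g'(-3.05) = 3.16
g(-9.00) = -32.55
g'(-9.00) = 6.68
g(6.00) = -7.71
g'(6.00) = -3.34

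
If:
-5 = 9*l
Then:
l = -5/9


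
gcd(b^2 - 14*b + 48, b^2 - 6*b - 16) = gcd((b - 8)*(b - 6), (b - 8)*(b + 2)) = b - 8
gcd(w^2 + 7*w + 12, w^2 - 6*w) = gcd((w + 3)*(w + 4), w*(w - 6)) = 1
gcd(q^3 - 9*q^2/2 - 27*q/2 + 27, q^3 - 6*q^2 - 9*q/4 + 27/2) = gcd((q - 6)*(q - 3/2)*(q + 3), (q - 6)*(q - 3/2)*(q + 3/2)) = q^2 - 15*q/2 + 9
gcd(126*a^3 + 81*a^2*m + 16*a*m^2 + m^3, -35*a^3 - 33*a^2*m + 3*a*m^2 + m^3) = 7*a + m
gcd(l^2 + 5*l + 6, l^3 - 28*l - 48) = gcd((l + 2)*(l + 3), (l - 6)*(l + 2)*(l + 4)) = l + 2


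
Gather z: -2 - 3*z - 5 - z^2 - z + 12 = -z^2 - 4*z + 5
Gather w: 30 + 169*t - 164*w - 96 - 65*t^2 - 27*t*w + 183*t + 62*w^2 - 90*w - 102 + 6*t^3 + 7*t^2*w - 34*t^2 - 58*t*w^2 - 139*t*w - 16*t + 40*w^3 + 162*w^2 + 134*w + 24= 6*t^3 - 99*t^2 + 336*t + 40*w^3 + w^2*(224 - 58*t) + w*(7*t^2 - 166*t - 120) - 144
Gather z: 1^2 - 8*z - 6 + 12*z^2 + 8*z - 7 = 12*z^2 - 12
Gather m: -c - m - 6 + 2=-c - m - 4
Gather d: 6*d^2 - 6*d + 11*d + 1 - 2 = 6*d^2 + 5*d - 1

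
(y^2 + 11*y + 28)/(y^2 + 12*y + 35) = (y + 4)/(y + 5)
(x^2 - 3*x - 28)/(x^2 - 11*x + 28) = (x + 4)/(x - 4)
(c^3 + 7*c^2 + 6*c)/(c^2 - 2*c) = (c^2 + 7*c + 6)/(c - 2)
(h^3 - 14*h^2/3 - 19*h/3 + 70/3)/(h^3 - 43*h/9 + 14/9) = 3*(h - 5)/(3*h - 1)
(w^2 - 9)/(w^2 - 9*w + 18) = (w + 3)/(w - 6)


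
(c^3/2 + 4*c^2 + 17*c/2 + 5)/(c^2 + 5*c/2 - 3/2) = (c^3 + 8*c^2 + 17*c + 10)/(2*c^2 + 5*c - 3)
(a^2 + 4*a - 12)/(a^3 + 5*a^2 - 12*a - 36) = (a - 2)/(a^2 - a - 6)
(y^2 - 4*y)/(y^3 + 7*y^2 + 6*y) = (y - 4)/(y^2 + 7*y + 6)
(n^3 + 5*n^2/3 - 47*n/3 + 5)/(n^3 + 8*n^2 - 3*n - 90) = (n - 1/3)/(n + 6)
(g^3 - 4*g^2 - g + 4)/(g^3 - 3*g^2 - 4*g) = (g - 1)/g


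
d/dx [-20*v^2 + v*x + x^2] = v + 2*x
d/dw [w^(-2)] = -2/w^3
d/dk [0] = 0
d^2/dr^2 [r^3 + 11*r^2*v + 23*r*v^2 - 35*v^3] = 6*r + 22*v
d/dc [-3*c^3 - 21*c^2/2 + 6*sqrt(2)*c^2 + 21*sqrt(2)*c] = -9*c^2 - 21*c + 12*sqrt(2)*c + 21*sqrt(2)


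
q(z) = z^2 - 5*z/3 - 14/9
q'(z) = 2*z - 5/3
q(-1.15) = 1.68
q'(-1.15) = -3.97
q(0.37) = -2.04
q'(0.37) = -0.93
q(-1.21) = 1.93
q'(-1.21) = -4.09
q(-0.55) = -0.34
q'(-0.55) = -2.77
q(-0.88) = 0.69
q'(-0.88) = -3.43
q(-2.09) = 6.30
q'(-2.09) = -5.85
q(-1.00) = 1.11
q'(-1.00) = -3.67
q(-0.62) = -0.14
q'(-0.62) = -2.91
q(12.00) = 122.44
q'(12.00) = 22.33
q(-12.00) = 162.44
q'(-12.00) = -25.67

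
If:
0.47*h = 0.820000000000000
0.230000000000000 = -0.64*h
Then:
No Solution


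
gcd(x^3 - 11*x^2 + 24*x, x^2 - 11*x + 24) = x^2 - 11*x + 24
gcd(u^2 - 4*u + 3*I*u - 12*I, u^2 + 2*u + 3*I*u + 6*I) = u + 3*I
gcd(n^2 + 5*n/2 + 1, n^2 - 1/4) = n + 1/2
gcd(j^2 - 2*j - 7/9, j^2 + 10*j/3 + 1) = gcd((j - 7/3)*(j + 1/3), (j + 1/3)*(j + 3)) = j + 1/3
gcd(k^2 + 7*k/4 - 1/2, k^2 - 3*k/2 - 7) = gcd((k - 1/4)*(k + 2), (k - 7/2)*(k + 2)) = k + 2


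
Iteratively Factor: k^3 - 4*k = (k - 2)*(k^2 + 2*k) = (k - 2)*(k + 2)*(k)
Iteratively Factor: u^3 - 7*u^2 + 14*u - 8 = (u - 4)*(u^2 - 3*u + 2) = (u - 4)*(u - 1)*(u - 2)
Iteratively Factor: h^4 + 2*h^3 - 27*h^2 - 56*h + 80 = (h + 4)*(h^3 - 2*h^2 - 19*h + 20) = (h + 4)^2*(h^2 - 6*h + 5) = (h - 5)*(h + 4)^2*(h - 1)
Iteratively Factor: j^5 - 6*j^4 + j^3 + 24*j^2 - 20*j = (j)*(j^4 - 6*j^3 + j^2 + 24*j - 20) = j*(j - 2)*(j^3 - 4*j^2 - 7*j + 10) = j*(j - 5)*(j - 2)*(j^2 + j - 2) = j*(j - 5)*(j - 2)*(j - 1)*(j + 2)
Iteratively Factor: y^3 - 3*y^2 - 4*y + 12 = (y - 3)*(y^2 - 4) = (y - 3)*(y + 2)*(y - 2)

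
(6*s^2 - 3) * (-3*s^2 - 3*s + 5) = -18*s^4 - 18*s^3 + 39*s^2 + 9*s - 15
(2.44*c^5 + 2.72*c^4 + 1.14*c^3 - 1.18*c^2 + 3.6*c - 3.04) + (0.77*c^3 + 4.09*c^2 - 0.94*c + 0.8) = 2.44*c^5 + 2.72*c^4 + 1.91*c^3 + 2.91*c^2 + 2.66*c - 2.24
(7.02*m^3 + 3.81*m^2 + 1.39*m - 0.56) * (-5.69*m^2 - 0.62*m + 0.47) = -39.9438*m^5 - 26.0313*m^4 - 6.9719*m^3 + 4.1153*m^2 + 1.0005*m - 0.2632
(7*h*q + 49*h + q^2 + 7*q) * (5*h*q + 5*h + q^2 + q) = 35*h^2*q^2 + 280*h^2*q + 245*h^2 + 12*h*q^3 + 96*h*q^2 + 84*h*q + q^4 + 8*q^3 + 7*q^2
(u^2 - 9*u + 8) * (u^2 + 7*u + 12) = u^4 - 2*u^3 - 43*u^2 - 52*u + 96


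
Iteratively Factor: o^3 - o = (o + 1)*(o^2 - o) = (o - 1)*(o + 1)*(o)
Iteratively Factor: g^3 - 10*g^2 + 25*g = (g - 5)*(g^2 - 5*g) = g*(g - 5)*(g - 5)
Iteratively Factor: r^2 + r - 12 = (r - 3)*(r + 4)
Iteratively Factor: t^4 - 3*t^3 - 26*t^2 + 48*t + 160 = (t + 2)*(t^3 - 5*t^2 - 16*t + 80) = (t - 4)*(t + 2)*(t^2 - t - 20) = (t - 5)*(t - 4)*(t + 2)*(t + 4)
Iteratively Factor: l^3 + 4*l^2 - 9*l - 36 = (l + 3)*(l^2 + l - 12) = (l - 3)*(l + 3)*(l + 4)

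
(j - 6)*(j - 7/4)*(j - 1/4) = j^3 - 8*j^2 + 199*j/16 - 21/8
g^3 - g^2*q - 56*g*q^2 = g*(g - 8*q)*(g + 7*q)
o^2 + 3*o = o*(o + 3)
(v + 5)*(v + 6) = v^2 + 11*v + 30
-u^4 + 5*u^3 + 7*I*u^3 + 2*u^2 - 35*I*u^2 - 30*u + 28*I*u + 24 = (u - 4)*(u - 6*I)*(I*u + 1)*(I*u - I)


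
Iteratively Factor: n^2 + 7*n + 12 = (n + 4)*(n + 3)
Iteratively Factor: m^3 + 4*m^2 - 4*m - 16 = (m + 4)*(m^2 - 4) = (m - 2)*(m + 4)*(m + 2)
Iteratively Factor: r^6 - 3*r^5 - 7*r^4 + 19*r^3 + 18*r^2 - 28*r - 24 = (r + 2)*(r^5 - 5*r^4 + 3*r^3 + 13*r^2 - 8*r - 12) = (r + 1)*(r + 2)*(r^4 - 6*r^3 + 9*r^2 + 4*r - 12) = (r - 2)*(r + 1)*(r + 2)*(r^3 - 4*r^2 + r + 6) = (r - 2)*(r + 1)^2*(r + 2)*(r^2 - 5*r + 6) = (r - 3)*(r - 2)*(r + 1)^2*(r + 2)*(r - 2)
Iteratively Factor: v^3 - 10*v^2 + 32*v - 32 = (v - 2)*(v^2 - 8*v + 16) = (v - 4)*(v - 2)*(v - 4)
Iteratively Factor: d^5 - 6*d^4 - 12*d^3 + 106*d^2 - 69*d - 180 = (d - 3)*(d^4 - 3*d^3 - 21*d^2 + 43*d + 60) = (d - 3)*(d + 4)*(d^3 - 7*d^2 + 7*d + 15) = (d - 3)^2*(d + 4)*(d^2 - 4*d - 5) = (d - 5)*(d - 3)^2*(d + 4)*(d + 1)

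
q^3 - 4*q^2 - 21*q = q*(q - 7)*(q + 3)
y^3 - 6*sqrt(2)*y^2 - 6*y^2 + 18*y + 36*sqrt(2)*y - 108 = (y - 6)*(y - 3*sqrt(2))^2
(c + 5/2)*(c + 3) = c^2 + 11*c/2 + 15/2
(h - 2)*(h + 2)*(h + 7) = h^3 + 7*h^2 - 4*h - 28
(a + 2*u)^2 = a^2 + 4*a*u + 4*u^2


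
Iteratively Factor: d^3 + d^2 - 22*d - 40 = (d + 4)*(d^2 - 3*d - 10) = (d + 2)*(d + 4)*(d - 5)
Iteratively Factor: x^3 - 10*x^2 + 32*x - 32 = (x - 2)*(x^2 - 8*x + 16) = (x - 4)*(x - 2)*(x - 4)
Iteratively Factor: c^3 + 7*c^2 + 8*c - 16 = (c + 4)*(c^2 + 3*c - 4) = (c - 1)*(c + 4)*(c + 4)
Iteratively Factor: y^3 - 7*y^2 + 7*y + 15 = (y - 3)*(y^2 - 4*y - 5) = (y - 5)*(y - 3)*(y + 1)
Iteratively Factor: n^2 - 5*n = (n)*(n - 5)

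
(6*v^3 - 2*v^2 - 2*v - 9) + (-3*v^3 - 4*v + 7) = 3*v^3 - 2*v^2 - 6*v - 2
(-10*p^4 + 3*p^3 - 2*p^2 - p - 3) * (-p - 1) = 10*p^5 + 7*p^4 - p^3 + 3*p^2 + 4*p + 3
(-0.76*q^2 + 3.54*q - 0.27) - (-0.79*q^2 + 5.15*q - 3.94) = 0.03*q^2 - 1.61*q + 3.67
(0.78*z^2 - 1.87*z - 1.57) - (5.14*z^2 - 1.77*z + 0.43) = -4.36*z^2 - 0.1*z - 2.0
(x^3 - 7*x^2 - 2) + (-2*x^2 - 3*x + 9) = x^3 - 9*x^2 - 3*x + 7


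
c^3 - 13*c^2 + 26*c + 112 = (c - 8)*(c - 7)*(c + 2)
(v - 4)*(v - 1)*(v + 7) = v^3 + 2*v^2 - 31*v + 28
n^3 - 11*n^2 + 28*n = n*(n - 7)*(n - 4)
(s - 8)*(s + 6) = s^2 - 2*s - 48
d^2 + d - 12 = (d - 3)*(d + 4)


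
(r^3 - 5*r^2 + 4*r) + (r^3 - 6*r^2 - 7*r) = 2*r^3 - 11*r^2 - 3*r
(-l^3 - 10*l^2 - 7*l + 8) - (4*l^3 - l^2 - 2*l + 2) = -5*l^3 - 9*l^2 - 5*l + 6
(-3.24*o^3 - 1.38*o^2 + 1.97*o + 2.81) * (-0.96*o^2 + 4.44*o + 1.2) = 3.1104*o^5 - 13.0608*o^4 - 11.9064*o^3 + 4.3932*o^2 + 14.8404*o + 3.372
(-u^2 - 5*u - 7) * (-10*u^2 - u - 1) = 10*u^4 + 51*u^3 + 76*u^2 + 12*u + 7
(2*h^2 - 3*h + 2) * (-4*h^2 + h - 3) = -8*h^4 + 14*h^3 - 17*h^2 + 11*h - 6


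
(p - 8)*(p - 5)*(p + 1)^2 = p^4 - 11*p^3 + 15*p^2 + 67*p + 40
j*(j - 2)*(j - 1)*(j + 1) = j^4 - 2*j^3 - j^2 + 2*j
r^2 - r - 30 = (r - 6)*(r + 5)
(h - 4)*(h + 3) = h^2 - h - 12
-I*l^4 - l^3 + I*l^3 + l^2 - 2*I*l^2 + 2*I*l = l*(l - 1)*(l - 2*I)*(-I*l + 1)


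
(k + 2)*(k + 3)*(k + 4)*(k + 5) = k^4 + 14*k^3 + 71*k^2 + 154*k + 120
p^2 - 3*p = p*(p - 3)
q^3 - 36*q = q*(q - 6)*(q + 6)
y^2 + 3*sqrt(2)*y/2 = y*(y + 3*sqrt(2)/2)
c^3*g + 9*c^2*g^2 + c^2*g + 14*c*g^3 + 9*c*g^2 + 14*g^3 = (c + 2*g)*(c + 7*g)*(c*g + g)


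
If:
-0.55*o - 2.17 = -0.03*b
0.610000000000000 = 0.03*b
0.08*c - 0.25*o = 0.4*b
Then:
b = 20.33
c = 92.80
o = -2.84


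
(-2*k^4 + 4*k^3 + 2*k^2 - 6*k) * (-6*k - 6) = 12*k^5 - 12*k^4 - 36*k^3 + 24*k^2 + 36*k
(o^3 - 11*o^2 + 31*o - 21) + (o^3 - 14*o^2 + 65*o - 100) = 2*o^3 - 25*o^2 + 96*o - 121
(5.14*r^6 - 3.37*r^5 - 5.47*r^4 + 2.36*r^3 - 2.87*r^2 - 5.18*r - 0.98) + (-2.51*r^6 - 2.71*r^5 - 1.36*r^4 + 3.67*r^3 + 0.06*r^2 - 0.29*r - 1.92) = 2.63*r^6 - 6.08*r^5 - 6.83*r^4 + 6.03*r^3 - 2.81*r^2 - 5.47*r - 2.9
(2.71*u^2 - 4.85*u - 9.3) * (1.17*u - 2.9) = 3.1707*u^3 - 13.5335*u^2 + 3.184*u + 26.97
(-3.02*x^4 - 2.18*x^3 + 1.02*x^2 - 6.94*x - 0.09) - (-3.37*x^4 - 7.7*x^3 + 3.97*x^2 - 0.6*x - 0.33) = 0.35*x^4 + 5.52*x^3 - 2.95*x^2 - 6.34*x + 0.24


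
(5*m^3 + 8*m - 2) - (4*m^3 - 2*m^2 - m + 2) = m^3 + 2*m^2 + 9*m - 4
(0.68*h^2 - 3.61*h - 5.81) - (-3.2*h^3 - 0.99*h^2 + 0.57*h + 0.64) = 3.2*h^3 + 1.67*h^2 - 4.18*h - 6.45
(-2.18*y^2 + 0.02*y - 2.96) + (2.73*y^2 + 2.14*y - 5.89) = 0.55*y^2 + 2.16*y - 8.85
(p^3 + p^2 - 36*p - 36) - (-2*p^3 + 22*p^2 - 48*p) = 3*p^3 - 21*p^2 + 12*p - 36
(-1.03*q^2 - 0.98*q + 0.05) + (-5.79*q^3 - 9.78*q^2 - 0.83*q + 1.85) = -5.79*q^3 - 10.81*q^2 - 1.81*q + 1.9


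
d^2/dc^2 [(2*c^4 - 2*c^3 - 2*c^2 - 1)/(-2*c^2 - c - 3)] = 2*(-8*c^6 - 12*c^5 - 42*c^4 - 62*c^3 - 114*c^2 + 60*c + 13)/(8*c^6 + 12*c^5 + 42*c^4 + 37*c^3 + 63*c^2 + 27*c + 27)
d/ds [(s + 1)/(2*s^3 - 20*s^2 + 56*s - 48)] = (-s^2 + 3*s/2 + 13)/(s^5 - 18*s^4 + 120*s^3 - 368*s^2 + 528*s - 288)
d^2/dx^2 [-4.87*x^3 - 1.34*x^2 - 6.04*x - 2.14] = -29.22*x - 2.68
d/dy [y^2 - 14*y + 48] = 2*y - 14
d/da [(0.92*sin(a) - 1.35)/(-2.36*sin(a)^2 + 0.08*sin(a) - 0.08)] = (2.1712*sin(a)^2 - 6.372*sin(a) + 0.0344)*cos(a)/(5.5696*sin(a)^4 - 0.3776*sin(a)^3 + 0.384*sin(a)^2 - 0.0128*sin(a) + 0.0064)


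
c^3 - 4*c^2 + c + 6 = (c - 3)*(c - 2)*(c + 1)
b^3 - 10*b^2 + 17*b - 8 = (b - 8)*(b - 1)^2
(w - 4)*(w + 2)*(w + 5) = w^3 + 3*w^2 - 18*w - 40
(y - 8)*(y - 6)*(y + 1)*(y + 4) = y^4 - 9*y^3 - 18*y^2 + 184*y + 192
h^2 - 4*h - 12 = (h - 6)*(h + 2)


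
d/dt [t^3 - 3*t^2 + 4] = 3*t*(t - 2)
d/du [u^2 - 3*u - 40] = 2*u - 3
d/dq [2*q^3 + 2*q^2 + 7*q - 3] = 6*q^2 + 4*q + 7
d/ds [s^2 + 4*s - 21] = 2*s + 4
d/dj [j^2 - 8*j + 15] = 2*j - 8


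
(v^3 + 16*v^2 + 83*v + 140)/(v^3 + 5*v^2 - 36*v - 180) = (v^2 + 11*v + 28)/(v^2 - 36)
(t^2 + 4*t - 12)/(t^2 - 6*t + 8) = (t + 6)/(t - 4)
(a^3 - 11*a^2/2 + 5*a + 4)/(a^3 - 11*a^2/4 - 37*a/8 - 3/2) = 4*(a - 2)/(4*a + 3)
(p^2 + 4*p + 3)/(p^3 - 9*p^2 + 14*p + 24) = (p + 3)/(p^2 - 10*p + 24)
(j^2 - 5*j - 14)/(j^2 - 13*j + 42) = (j + 2)/(j - 6)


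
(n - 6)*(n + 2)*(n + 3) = n^3 - n^2 - 24*n - 36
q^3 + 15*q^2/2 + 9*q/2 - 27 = (q - 3/2)*(q + 3)*(q + 6)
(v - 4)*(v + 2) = v^2 - 2*v - 8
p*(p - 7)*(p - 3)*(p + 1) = p^4 - 9*p^3 + 11*p^2 + 21*p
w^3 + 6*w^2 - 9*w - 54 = (w - 3)*(w + 3)*(w + 6)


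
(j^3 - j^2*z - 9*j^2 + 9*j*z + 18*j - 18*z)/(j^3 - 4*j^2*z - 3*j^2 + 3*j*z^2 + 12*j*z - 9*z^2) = (6 - j)/(-j + 3*z)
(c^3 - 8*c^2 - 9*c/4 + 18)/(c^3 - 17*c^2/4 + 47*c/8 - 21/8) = 2*(2*c^2 - 13*c - 24)/(4*c^2 - 11*c + 7)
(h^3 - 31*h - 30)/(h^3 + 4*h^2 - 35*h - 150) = (h + 1)/(h + 5)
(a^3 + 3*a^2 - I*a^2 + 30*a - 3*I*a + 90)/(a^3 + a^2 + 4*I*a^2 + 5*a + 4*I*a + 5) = (a^2 + a*(3 - 6*I) - 18*I)/(a^2 + a*(1 - I) - I)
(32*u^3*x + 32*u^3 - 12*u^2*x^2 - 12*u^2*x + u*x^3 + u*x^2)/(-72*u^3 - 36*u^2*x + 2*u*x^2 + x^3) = u*(-32*u^2*x - 32*u^2 + 12*u*x^2 + 12*u*x - x^3 - x^2)/(72*u^3 + 36*u^2*x - 2*u*x^2 - x^3)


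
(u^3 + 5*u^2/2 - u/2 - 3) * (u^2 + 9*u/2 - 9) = u^5 + 7*u^4 + 7*u^3/4 - 111*u^2/4 - 9*u + 27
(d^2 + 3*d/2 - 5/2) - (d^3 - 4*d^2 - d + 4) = -d^3 + 5*d^2 + 5*d/2 - 13/2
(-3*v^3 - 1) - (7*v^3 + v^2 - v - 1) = -10*v^3 - v^2 + v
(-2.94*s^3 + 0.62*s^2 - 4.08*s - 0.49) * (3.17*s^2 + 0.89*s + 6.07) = -9.3198*s^5 - 0.6512*s^4 - 30.2276*s^3 - 1.4211*s^2 - 25.2017*s - 2.9743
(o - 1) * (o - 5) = o^2 - 6*o + 5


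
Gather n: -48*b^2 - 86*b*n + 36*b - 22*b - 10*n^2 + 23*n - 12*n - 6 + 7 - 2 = -48*b^2 + 14*b - 10*n^2 + n*(11 - 86*b) - 1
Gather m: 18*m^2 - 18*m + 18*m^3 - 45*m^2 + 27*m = 18*m^3 - 27*m^2 + 9*m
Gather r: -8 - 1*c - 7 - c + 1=-2*c - 14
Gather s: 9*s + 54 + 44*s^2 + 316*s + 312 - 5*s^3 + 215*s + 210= -5*s^3 + 44*s^2 + 540*s + 576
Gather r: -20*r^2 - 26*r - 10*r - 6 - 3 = -20*r^2 - 36*r - 9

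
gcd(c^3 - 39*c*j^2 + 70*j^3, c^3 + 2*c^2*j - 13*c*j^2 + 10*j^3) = c - 2*j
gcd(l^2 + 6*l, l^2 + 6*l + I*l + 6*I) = l + 6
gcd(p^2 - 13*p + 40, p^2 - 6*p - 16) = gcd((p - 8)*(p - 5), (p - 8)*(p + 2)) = p - 8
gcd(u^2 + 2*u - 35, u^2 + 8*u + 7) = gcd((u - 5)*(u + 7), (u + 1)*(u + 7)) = u + 7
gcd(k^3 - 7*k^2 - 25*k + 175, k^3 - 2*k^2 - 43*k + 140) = k - 5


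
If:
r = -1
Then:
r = -1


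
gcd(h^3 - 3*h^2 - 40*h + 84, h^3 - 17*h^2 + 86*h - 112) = h^2 - 9*h + 14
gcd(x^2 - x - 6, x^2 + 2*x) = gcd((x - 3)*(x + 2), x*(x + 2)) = x + 2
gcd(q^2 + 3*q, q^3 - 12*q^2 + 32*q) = q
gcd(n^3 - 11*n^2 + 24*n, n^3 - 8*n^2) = n^2 - 8*n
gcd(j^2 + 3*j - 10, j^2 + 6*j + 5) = j + 5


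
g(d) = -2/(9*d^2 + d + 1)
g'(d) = -2*(-18*d - 1)/(9*d^2 + d + 1)^2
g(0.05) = -1.86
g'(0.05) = 3.30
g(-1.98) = -0.06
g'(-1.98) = -0.06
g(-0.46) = -0.82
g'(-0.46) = -2.44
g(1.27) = -0.12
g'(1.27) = 0.17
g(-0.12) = -1.98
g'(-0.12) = -2.28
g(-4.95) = -0.01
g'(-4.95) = -0.00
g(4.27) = -0.01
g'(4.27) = 0.01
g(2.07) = -0.05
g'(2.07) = 0.04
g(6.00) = -0.00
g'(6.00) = 0.00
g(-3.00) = -0.03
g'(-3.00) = -0.02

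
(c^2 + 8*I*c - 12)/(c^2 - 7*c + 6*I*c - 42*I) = (c + 2*I)/(c - 7)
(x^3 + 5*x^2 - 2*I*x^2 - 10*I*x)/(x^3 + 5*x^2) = (x - 2*I)/x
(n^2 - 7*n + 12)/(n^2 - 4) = (n^2 - 7*n + 12)/(n^2 - 4)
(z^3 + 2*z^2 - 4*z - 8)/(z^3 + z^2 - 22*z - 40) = (z^2 - 4)/(z^2 - z - 20)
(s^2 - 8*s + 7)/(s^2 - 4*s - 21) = (s - 1)/(s + 3)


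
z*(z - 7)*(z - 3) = z^3 - 10*z^2 + 21*z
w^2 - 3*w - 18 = (w - 6)*(w + 3)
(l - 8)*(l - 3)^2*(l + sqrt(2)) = l^4 - 14*l^3 + sqrt(2)*l^3 - 14*sqrt(2)*l^2 + 57*l^2 - 72*l + 57*sqrt(2)*l - 72*sqrt(2)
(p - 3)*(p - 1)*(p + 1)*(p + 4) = p^4 + p^3 - 13*p^2 - p + 12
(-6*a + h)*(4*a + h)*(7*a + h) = -168*a^3 - 38*a^2*h + 5*a*h^2 + h^3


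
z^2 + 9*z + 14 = (z + 2)*(z + 7)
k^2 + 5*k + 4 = (k + 1)*(k + 4)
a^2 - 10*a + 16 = (a - 8)*(a - 2)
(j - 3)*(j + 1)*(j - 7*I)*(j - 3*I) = j^4 - 2*j^3 - 10*I*j^3 - 24*j^2 + 20*I*j^2 + 42*j + 30*I*j + 63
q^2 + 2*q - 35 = (q - 5)*(q + 7)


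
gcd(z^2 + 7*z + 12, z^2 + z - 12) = z + 4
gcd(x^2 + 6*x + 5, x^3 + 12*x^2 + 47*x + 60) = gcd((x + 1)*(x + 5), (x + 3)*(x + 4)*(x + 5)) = x + 5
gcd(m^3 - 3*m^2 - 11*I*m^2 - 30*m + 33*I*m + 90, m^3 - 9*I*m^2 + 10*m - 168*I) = m - 6*I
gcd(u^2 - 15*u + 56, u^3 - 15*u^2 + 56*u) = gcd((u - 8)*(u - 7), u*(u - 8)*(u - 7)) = u^2 - 15*u + 56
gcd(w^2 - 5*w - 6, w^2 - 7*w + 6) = w - 6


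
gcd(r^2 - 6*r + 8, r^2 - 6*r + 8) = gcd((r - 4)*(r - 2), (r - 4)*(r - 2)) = r^2 - 6*r + 8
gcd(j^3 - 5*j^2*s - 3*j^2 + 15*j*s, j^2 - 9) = j - 3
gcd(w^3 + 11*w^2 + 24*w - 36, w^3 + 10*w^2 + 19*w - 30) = w^2 + 5*w - 6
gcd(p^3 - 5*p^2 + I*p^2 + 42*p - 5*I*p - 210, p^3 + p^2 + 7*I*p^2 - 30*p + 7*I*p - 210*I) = p^2 + p*(-5 + 7*I) - 35*I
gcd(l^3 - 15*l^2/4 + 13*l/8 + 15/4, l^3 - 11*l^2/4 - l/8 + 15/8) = l^2 - 7*l/4 - 15/8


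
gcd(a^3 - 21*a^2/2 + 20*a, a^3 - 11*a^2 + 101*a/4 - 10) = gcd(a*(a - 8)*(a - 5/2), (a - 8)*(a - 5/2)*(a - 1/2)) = a^2 - 21*a/2 + 20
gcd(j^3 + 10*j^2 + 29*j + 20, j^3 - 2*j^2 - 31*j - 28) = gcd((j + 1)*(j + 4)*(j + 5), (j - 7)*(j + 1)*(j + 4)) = j^2 + 5*j + 4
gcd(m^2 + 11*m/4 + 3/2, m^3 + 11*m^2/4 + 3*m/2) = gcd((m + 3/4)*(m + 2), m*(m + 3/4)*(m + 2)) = m^2 + 11*m/4 + 3/2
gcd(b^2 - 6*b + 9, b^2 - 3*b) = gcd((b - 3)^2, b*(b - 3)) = b - 3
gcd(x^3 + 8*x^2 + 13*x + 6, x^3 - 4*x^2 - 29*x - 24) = x + 1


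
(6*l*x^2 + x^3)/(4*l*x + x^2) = x*(6*l + x)/(4*l + x)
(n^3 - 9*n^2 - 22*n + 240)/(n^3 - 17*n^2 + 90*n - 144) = (n + 5)/(n - 3)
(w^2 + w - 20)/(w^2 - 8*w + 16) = (w + 5)/(w - 4)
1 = 1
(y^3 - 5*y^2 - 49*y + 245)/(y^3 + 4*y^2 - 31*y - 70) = (y - 7)/(y + 2)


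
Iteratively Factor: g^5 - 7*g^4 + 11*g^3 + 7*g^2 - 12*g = (g)*(g^4 - 7*g^3 + 11*g^2 + 7*g - 12) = g*(g - 4)*(g^3 - 3*g^2 - g + 3) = g*(g - 4)*(g - 3)*(g^2 - 1) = g*(g - 4)*(g - 3)*(g + 1)*(g - 1)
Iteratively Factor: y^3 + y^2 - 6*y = (y)*(y^2 + y - 6) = y*(y - 2)*(y + 3)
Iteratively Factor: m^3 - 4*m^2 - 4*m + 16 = (m + 2)*(m^2 - 6*m + 8) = (m - 2)*(m + 2)*(m - 4)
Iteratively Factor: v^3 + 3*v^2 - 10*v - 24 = (v + 2)*(v^2 + v - 12) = (v - 3)*(v + 2)*(v + 4)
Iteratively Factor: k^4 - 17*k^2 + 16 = (k + 4)*(k^3 - 4*k^2 - k + 4) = (k - 4)*(k + 4)*(k^2 - 1) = (k - 4)*(k - 1)*(k + 4)*(k + 1)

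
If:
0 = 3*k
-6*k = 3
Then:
No Solution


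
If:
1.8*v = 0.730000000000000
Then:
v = 0.41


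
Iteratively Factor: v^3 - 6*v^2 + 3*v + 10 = (v - 2)*(v^2 - 4*v - 5) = (v - 2)*(v + 1)*(v - 5)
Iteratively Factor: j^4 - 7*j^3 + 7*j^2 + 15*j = (j + 1)*(j^3 - 8*j^2 + 15*j) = j*(j + 1)*(j^2 - 8*j + 15) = j*(j - 5)*(j + 1)*(j - 3)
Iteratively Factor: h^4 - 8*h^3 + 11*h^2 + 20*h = (h + 1)*(h^3 - 9*h^2 + 20*h) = h*(h + 1)*(h^2 - 9*h + 20) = h*(h - 5)*(h + 1)*(h - 4)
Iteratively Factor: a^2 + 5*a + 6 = (a + 2)*(a + 3)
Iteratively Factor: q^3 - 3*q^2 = (q - 3)*(q^2) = q*(q - 3)*(q)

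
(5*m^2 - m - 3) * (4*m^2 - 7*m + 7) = 20*m^4 - 39*m^3 + 30*m^2 + 14*m - 21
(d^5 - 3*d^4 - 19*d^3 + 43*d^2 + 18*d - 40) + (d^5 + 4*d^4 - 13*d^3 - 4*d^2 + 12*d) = 2*d^5 + d^4 - 32*d^3 + 39*d^2 + 30*d - 40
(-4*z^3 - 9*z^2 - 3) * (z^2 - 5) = -4*z^5 - 9*z^4 + 20*z^3 + 42*z^2 + 15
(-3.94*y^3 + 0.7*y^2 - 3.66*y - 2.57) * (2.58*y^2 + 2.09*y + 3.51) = -10.1652*y^5 - 6.4286*y^4 - 21.8092*y^3 - 11.823*y^2 - 18.2179*y - 9.0207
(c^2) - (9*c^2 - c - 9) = -8*c^2 + c + 9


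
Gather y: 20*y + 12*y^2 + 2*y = 12*y^2 + 22*y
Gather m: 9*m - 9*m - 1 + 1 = 0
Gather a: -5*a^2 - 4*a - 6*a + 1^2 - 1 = -5*a^2 - 10*a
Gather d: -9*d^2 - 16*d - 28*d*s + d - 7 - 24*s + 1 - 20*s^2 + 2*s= -9*d^2 + d*(-28*s - 15) - 20*s^2 - 22*s - 6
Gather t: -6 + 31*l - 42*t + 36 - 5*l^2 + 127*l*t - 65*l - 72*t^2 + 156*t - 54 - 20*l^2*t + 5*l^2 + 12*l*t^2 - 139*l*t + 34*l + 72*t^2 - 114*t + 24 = 12*l*t^2 + t*(-20*l^2 - 12*l)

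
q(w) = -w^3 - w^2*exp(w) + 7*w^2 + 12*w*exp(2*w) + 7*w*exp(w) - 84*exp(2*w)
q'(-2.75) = -63.01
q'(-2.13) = -47.33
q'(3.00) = -33611.91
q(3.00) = -19087.56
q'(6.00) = -1952678.07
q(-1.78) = 22.19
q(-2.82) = 76.02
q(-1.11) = -3.54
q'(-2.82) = -65.03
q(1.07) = -579.53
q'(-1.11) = -39.00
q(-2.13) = 37.56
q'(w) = -w^2*exp(w) - 3*w^2 + 24*w*exp(2*w) + 5*w*exp(w) + 14*w - 156*exp(2*w) + 7*exp(w)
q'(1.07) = -1063.43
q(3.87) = -85703.01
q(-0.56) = -29.65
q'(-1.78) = -40.93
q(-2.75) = 71.54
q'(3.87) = -144525.07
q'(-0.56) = -61.85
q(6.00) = -1950600.92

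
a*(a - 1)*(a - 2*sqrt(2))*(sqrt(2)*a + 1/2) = sqrt(2)*a^4 - 7*a^3/2 - sqrt(2)*a^3 - sqrt(2)*a^2 + 7*a^2/2 + sqrt(2)*a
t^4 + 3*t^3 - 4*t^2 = t^2*(t - 1)*(t + 4)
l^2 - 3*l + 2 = (l - 2)*(l - 1)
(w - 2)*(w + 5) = w^2 + 3*w - 10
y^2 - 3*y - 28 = (y - 7)*(y + 4)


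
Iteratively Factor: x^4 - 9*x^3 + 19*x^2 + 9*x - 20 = (x + 1)*(x^3 - 10*x^2 + 29*x - 20) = (x - 4)*(x + 1)*(x^2 - 6*x + 5) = (x - 5)*(x - 4)*(x + 1)*(x - 1)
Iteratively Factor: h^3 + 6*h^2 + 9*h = (h)*(h^2 + 6*h + 9) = h*(h + 3)*(h + 3)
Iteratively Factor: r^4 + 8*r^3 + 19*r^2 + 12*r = (r + 1)*(r^3 + 7*r^2 + 12*r) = (r + 1)*(r + 4)*(r^2 + 3*r) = (r + 1)*(r + 3)*(r + 4)*(r)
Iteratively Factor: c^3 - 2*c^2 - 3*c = (c)*(c^2 - 2*c - 3) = c*(c - 3)*(c + 1)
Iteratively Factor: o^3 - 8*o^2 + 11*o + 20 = (o - 4)*(o^2 - 4*o - 5) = (o - 4)*(o + 1)*(o - 5)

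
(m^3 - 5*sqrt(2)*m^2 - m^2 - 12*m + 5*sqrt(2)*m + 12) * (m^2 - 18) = m^5 - 5*sqrt(2)*m^4 - m^4 - 30*m^3 + 5*sqrt(2)*m^3 + 30*m^2 + 90*sqrt(2)*m^2 - 90*sqrt(2)*m + 216*m - 216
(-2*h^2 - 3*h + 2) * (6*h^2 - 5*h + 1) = -12*h^4 - 8*h^3 + 25*h^2 - 13*h + 2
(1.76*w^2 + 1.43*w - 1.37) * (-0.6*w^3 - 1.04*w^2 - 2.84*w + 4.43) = -1.056*w^5 - 2.6884*w^4 - 5.6636*w^3 + 5.1604*w^2 + 10.2257*w - 6.0691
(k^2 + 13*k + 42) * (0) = 0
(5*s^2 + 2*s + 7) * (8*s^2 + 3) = 40*s^4 + 16*s^3 + 71*s^2 + 6*s + 21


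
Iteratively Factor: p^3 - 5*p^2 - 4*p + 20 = (p + 2)*(p^2 - 7*p + 10) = (p - 5)*(p + 2)*(p - 2)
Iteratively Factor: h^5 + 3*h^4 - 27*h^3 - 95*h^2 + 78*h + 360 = (h - 2)*(h^4 + 5*h^3 - 17*h^2 - 129*h - 180) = (h - 5)*(h - 2)*(h^3 + 10*h^2 + 33*h + 36) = (h - 5)*(h - 2)*(h + 3)*(h^2 + 7*h + 12) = (h - 5)*(h - 2)*(h + 3)*(h + 4)*(h + 3)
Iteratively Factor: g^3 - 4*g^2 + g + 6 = (g - 3)*(g^2 - g - 2) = (g - 3)*(g - 2)*(g + 1)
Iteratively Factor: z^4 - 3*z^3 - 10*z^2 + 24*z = (z - 2)*(z^3 - z^2 - 12*z) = (z - 4)*(z - 2)*(z^2 + 3*z) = (z - 4)*(z - 2)*(z + 3)*(z)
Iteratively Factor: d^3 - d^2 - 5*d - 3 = (d - 3)*(d^2 + 2*d + 1) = (d - 3)*(d + 1)*(d + 1)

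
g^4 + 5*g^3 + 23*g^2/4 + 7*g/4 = g*(g + 1/2)*(g + 1)*(g + 7/2)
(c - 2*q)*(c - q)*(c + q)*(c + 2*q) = c^4 - 5*c^2*q^2 + 4*q^4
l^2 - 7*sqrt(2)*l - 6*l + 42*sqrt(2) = (l - 6)*(l - 7*sqrt(2))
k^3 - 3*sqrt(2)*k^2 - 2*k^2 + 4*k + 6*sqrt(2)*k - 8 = (k - 2)*(k - 2*sqrt(2))*(k - sqrt(2))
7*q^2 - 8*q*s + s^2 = (-7*q + s)*(-q + s)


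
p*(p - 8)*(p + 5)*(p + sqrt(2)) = p^4 - 3*p^3 + sqrt(2)*p^3 - 40*p^2 - 3*sqrt(2)*p^2 - 40*sqrt(2)*p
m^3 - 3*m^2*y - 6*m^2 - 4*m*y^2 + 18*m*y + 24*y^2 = (m - 6)*(m - 4*y)*(m + y)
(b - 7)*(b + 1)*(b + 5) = b^3 - b^2 - 37*b - 35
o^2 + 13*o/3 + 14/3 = (o + 2)*(o + 7/3)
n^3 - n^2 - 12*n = n*(n - 4)*(n + 3)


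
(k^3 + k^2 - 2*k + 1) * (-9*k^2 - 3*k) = -9*k^5 - 12*k^4 + 15*k^3 - 3*k^2 - 3*k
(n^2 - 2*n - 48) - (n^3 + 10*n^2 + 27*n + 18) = -n^3 - 9*n^2 - 29*n - 66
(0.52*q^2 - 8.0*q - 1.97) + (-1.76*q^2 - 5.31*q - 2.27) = -1.24*q^2 - 13.31*q - 4.24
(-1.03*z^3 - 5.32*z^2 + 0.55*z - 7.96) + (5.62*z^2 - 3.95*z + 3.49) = -1.03*z^3 + 0.3*z^2 - 3.4*z - 4.47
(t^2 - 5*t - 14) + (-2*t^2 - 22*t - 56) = -t^2 - 27*t - 70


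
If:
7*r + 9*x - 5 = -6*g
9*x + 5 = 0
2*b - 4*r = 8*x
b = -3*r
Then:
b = -4/3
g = 31/27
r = 4/9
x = -5/9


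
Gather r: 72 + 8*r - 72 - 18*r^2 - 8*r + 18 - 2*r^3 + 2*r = -2*r^3 - 18*r^2 + 2*r + 18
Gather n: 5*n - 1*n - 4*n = 0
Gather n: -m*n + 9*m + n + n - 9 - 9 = 9*m + n*(2 - m) - 18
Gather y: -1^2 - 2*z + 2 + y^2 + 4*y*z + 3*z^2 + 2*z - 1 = y^2 + 4*y*z + 3*z^2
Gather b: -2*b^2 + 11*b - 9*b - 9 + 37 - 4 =-2*b^2 + 2*b + 24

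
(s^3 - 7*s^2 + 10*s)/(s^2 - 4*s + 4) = s*(s - 5)/(s - 2)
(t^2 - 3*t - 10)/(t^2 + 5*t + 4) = (t^2 - 3*t - 10)/(t^2 + 5*t + 4)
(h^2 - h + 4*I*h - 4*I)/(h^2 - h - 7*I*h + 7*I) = (h + 4*I)/(h - 7*I)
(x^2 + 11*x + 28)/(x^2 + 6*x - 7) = (x + 4)/(x - 1)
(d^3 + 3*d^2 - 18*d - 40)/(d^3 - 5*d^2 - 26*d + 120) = (d + 2)/(d - 6)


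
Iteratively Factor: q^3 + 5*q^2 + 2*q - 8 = (q - 1)*(q^2 + 6*q + 8) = (q - 1)*(q + 2)*(q + 4)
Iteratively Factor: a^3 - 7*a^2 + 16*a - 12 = (a - 2)*(a^2 - 5*a + 6) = (a - 2)^2*(a - 3)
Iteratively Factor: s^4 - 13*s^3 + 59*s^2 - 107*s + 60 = (s - 1)*(s^3 - 12*s^2 + 47*s - 60) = (s - 3)*(s - 1)*(s^2 - 9*s + 20) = (s - 5)*(s - 3)*(s - 1)*(s - 4)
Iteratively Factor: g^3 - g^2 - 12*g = (g - 4)*(g^2 + 3*g) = g*(g - 4)*(g + 3)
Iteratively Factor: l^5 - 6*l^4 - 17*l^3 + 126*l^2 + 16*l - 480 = (l - 4)*(l^4 - 2*l^3 - 25*l^2 + 26*l + 120) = (l - 5)*(l - 4)*(l^3 + 3*l^2 - 10*l - 24) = (l - 5)*(l - 4)*(l + 2)*(l^2 + l - 12) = (l - 5)*(l - 4)*(l - 3)*(l + 2)*(l + 4)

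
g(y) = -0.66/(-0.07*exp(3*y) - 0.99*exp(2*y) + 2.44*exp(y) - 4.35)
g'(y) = -0.66*(0.21*exp(3*y) + 1.98*exp(2*y) - 2.44*exp(y))/(-0.07*exp(3*y) - 0.99*exp(2*y) + 2.44*exp(y) - 4.35)^2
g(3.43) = 0.00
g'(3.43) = -0.00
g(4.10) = 0.00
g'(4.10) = -0.00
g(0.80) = 0.14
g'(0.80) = -0.21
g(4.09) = 0.00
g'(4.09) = -0.00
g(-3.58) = 0.15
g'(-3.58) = 0.00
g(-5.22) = 0.15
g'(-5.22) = 0.00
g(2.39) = 0.00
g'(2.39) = -0.01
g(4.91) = 0.00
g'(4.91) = -0.00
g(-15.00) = 0.15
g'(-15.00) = 0.00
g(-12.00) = 0.15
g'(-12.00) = 0.00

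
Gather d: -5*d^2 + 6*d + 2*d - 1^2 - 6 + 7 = -5*d^2 + 8*d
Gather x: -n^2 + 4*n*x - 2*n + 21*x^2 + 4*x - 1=-n^2 - 2*n + 21*x^2 + x*(4*n + 4) - 1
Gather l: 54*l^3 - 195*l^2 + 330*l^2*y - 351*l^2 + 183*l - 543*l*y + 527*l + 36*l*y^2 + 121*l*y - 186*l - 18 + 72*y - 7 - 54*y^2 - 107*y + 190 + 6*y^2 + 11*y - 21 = 54*l^3 + l^2*(330*y - 546) + l*(36*y^2 - 422*y + 524) - 48*y^2 - 24*y + 144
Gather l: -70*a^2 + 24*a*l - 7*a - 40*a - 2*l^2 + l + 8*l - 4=-70*a^2 - 47*a - 2*l^2 + l*(24*a + 9) - 4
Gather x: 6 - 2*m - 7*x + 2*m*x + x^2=-2*m + x^2 + x*(2*m - 7) + 6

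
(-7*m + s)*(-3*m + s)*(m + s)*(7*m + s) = 147*m^4 + 98*m^3*s - 52*m^2*s^2 - 2*m*s^3 + s^4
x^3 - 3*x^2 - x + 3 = (x - 3)*(x - 1)*(x + 1)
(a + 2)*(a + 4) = a^2 + 6*a + 8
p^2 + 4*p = p*(p + 4)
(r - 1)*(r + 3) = r^2 + 2*r - 3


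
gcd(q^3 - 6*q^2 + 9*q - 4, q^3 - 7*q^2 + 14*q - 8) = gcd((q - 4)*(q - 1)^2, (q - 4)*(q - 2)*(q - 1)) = q^2 - 5*q + 4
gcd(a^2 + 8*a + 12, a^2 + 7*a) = 1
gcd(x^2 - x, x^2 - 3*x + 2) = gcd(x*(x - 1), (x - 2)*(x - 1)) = x - 1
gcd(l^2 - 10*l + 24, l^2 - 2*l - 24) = l - 6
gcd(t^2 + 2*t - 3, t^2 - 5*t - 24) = t + 3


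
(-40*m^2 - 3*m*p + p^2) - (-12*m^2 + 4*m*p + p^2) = -28*m^2 - 7*m*p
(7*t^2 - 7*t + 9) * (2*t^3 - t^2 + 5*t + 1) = 14*t^5 - 21*t^4 + 60*t^3 - 37*t^2 + 38*t + 9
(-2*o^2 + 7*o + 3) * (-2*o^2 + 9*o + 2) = 4*o^4 - 32*o^3 + 53*o^2 + 41*o + 6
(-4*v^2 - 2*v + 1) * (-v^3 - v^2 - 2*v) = 4*v^5 + 6*v^4 + 9*v^3 + 3*v^2 - 2*v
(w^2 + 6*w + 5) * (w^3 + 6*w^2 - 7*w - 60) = w^5 + 12*w^4 + 34*w^3 - 72*w^2 - 395*w - 300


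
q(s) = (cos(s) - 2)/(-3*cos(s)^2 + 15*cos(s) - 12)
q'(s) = (-6*sin(s)*cos(s) + 15*sin(s))*(cos(s) - 2)/(-3*cos(s)^2 + 15*cos(s) - 12)^2 - sin(s)/(-3*cos(s)^2 + 15*cos(s) - 12)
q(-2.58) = 0.11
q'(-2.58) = 0.02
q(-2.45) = 0.11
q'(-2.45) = 0.03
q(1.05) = 0.28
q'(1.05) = -0.40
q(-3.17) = 0.10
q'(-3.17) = -0.00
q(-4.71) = 0.17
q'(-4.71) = -0.12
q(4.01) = 0.12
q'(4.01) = 0.04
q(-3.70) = 0.11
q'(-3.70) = -0.02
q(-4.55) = 0.15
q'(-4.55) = -0.09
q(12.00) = 0.78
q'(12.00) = 2.46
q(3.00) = 0.10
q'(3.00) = -0.00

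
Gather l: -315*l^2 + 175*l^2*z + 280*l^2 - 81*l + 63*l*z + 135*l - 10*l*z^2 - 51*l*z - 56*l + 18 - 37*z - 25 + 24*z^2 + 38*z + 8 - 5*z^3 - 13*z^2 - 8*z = l^2*(175*z - 35) + l*(-10*z^2 + 12*z - 2) - 5*z^3 + 11*z^2 - 7*z + 1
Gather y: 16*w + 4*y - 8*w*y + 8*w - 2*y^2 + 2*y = 24*w - 2*y^2 + y*(6 - 8*w)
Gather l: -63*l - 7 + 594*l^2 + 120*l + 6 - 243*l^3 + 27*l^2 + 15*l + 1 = -243*l^3 + 621*l^2 + 72*l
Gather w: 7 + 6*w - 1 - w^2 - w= -w^2 + 5*w + 6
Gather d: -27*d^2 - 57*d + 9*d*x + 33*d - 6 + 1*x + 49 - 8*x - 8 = -27*d^2 + d*(9*x - 24) - 7*x + 35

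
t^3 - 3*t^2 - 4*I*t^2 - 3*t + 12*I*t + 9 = (t - 3)*(t - 3*I)*(t - I)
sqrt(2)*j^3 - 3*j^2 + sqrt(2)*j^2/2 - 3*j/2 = j*(j - 3*sqrt(2)/2)*(sqrt(2)*j + sqrt(2)/2)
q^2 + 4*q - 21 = (q - 3)*(q + 7)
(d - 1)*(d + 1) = d^2 - 1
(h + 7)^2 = h^2 + 14*h + 49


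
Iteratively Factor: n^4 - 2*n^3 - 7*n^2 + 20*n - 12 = (n - 1)*(n^3 - n^2 - 8*n + 12) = (n - 2)*(n - 1)*(n^2 + n - 6) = (n - 2)*(n - 1)*(n + 3)*(n - 2)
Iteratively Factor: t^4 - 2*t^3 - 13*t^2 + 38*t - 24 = (t + 4)*(t^3 - 6*t^2 + 11*t - 6) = (t - 3)*(t + 4)*(t^2 - 3*t + 2) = (t - 3)*(t - 1)*(t + 4)*(t - 2)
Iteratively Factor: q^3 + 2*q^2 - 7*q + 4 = (q - 1)*(q^2 + 3*q - 4) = (q - 1)^2*(q + 4)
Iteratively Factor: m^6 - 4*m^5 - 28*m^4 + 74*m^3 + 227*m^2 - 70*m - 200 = (m - 5)*(m^5 + m^4 - 23*m^3 - 41*m^2 + 22*m + 40) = (m - 5)*(m + 2)*(m^4 - m^3 - 21*m^2 + m + 20) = (m - 5)*(m - 1)*(m + 2)*(m^3 - 21*m - 20) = (m - 5)^2*(m - 1)*(m + 2)*(m^2 + 5*m + 4) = (m - 5)^2*(m - 1)*(m + 2)*(m + 4)*(m + 1)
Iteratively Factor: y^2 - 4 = (y + 2)*(y - 2)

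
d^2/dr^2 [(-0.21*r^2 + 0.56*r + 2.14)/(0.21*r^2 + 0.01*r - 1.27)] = (0.050274*r^3 + 0.230202*r^2 + 0.923076*r + 0.47871)/(0.009261*r^6 + 0.001323*r^5 - 0.167958*r^4 - 0.016001*r^3 + 1.015746*r^2 + 0.048387*r - 2.048383)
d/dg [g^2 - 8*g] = 2*g - 8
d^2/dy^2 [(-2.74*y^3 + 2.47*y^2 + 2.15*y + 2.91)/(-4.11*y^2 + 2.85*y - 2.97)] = (5.6843418860808e-14*y^5 + 1.13686837721616e-13*y^4 - 152.882136*y^3 - 253.189152*y^2 + 506.999736*y - 56.202552)/(69.426531*y^6 - 144.427455*y^5 + 250.659036*y^4 - 231.883695*y^3 + 181.133172*y^2 - 75.418695*y + 26.198073)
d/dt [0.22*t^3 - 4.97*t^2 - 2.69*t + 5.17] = 0.66*t^2 - 9.94*t - 2.69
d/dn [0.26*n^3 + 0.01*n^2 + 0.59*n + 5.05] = 0.78*n^2 + 0.02*n + 0.59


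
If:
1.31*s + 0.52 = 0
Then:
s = -0.40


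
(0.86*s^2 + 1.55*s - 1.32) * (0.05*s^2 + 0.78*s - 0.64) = 0.043*s^4 + 0.7483*s^3 + 0.5926*s^2 - 2.0216*s + 0.8448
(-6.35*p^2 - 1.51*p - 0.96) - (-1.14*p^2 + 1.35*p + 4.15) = -5.21*p^2 - 2.86*p - 5.11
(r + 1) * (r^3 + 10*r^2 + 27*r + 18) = r^4 + 11*r^3 + 37*r^2 + 45*r + 18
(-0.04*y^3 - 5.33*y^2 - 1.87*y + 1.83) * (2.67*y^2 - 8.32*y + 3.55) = -0.1068*y^5 - 13.8983*y^4 + 39.2107*y^3 + 1.523*y^2 - 21.8641*y + 6.4965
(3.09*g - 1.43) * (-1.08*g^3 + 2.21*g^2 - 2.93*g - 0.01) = -3.3372*g^4 + 8.3733*g^3 - 12.214*g^2 + 4.159*g + 0.0143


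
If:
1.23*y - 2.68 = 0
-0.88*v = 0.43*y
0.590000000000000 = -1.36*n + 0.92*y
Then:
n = 1.04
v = -1.06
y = 2.18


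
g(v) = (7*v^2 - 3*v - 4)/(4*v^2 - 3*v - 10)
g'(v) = (3 - 8*v)*(7*v^2 - 3*v - 4)/(4*v^2 - 3*v - 10)^2 + (14*v - 3)/(4*v^2 - 3*v - 10)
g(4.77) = 2.11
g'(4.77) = -0.16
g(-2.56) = 2.07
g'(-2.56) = 0.41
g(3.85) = 2.34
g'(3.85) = -0.37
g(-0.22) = 0.33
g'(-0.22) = 0.49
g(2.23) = 7.53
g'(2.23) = -26.11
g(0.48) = 0.36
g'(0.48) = -0.32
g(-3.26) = 1.90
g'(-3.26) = 0.15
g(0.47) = 0.37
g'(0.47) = -0.31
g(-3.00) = 1.94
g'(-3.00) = 0.21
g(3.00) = 2.94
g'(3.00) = -1.34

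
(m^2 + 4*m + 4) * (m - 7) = m^3 - 3*m^2 - 24*m - 28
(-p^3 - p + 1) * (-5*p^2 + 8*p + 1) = 5*p^5 - 8*p^4 + 4*p^3 - 13*p^2 + 7*p + 1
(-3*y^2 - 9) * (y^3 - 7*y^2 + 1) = -3*y^5 + 21*y^4 - 9*y^3 + 60*y^2 - 9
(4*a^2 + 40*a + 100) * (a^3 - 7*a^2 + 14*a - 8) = 4*a^5 + 12*a^4 - 124*a^3 - 172*a^2 + 1080*a - 800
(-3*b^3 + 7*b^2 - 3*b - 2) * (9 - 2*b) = 6*b^4 - 41*b^3 + 69*b^2 - 23*b - 18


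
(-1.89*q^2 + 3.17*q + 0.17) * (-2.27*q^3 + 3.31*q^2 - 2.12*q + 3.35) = 4.2903*q^5 - 13.4518*q^4 + 14.1136*q^3 - 12.4892*q^2 + 10.2591*q + 0.5695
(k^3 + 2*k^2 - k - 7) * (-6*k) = -6*k^4 - 12*k^3 + 6*k^2 + 42*k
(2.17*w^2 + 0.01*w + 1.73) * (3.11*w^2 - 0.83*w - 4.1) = 6.7487*w^4 - 1.77*w^3 - 3.525*w^2 - 1.4769*w - 7.093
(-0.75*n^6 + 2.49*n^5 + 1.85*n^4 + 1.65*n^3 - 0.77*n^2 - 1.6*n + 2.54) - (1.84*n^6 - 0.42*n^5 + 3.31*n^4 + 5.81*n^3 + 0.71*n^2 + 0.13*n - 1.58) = -2.59*n^6 + 2.91*n^5 - 1.46*n^4 - 4.16*n^3 - 1.48*n^2 - 1.73*n + 4.12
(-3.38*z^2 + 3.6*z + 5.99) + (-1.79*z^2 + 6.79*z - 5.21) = -5.17*z^2 + 10.39*z + 0.78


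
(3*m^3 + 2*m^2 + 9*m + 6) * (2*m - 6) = 6*m^4 - 14*m^3 + 6*m^2 - 42*m - 36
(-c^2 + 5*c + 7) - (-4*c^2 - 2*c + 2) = 3*c^2 + 7*c + 5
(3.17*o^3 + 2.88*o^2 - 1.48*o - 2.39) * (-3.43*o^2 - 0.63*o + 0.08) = -10.8731*o^5 - 11.8755*o^4 + 3.5156*o^3 + 9.3605*o^2 + 1.3873*o - 0.1912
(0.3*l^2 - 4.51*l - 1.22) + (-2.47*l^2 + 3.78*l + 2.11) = -2.17*l^2 - 0.73*l + 0.89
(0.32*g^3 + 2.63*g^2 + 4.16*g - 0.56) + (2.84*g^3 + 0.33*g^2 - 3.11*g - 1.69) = 3.16*g^3 + 2.96*g^2 + 1.05*g - 2.25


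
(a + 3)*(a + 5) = a^2 + 8*a + 15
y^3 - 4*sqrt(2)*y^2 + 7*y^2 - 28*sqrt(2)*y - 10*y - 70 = (y + 7)*(y - 5*sqrt(2))*(y + sqrt(2))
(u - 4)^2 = u^2 - 8*u + 16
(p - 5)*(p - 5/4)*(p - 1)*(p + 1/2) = p^4 - 27*p^3/4 + 71*p^2/8 - 25/8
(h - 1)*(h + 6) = h^2 + 5*h - 6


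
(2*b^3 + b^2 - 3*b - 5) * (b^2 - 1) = 2*b^5 + b^4 - 5*b^3 - 6*b^2 + 3*b + 5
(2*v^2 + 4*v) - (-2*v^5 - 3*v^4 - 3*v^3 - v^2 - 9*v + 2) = 2*v^5 + 3*v^4 + 3*v^3 + 3*v^2 + 13*v - 2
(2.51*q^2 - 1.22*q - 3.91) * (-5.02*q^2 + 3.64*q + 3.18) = -12.6002*q^4 + 15.2608*q^3 + 23.1692*q^2 - 18.112*q - 12.4338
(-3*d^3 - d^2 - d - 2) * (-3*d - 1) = 9*d^4 + 6*d^3 + 4*d^2 + 7*d + 2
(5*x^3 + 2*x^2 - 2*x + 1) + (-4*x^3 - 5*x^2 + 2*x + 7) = x^3 - 3*x^2 + 8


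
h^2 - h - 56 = (h - 8)*(h + 7)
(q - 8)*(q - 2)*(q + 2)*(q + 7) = q^4 - q^3 - 60*q^2 + 4*q + 224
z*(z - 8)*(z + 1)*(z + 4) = z^4 - 3*z^3 - 36*z^2 - 32*z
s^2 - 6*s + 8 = (s - 4)*(s - 2)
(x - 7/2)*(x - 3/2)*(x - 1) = x^3 - 6*x^2 + 41*x/4 - 21/4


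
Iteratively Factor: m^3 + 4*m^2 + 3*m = (m + 1)*(m^2 + 3*m) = (m + 1)*(m + 3)*(m)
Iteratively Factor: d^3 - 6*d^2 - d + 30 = (d - 3)*(d^2 - 3*d - 10) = (d - 3)*(d + 2)*(d - 5)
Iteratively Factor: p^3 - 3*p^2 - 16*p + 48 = (p - 3)*(p^2 - 16) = (p - 3)*(p + 4)*(p - 4)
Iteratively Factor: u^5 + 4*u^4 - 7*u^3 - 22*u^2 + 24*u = (u - 2)*(u^4 + 6*u^3 + 5*u^2 - 12*u) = u*(u - 2)*(u^3 + 6*u^2 + 5*u - 12) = u*(u - 2)*(u - 1)*(u^2 + 7*u + 12) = u*(u - 2)*(u - 1)*(u + 3)*(u + 4)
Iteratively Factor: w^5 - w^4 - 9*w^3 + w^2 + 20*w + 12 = (w + 1)*(w^4 - 2*w^3 - 7*w^2 + 8*w + 12) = (w - 2)*(w + 1)*(w^3 - 7*w - 6) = (w - 3)*(w - 2)*(w + 1)*(w^2 + 3*w + 2) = (w - 3)*(w - 2)*(w + 1)*(w + 2)*(w + 1)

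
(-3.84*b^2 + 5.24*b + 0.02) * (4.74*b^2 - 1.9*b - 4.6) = -18.2016*b^4 + 32.1336*b^3 + 7.8028*b^2 - 24.142*b - 0.092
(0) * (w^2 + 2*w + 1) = 0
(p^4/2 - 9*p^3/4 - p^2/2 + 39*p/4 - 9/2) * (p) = p^5/2 - 9*p^4/4 - p^3/2 + 39*p^2/4 - 9*p/2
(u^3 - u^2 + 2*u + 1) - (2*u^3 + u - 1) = -u^3 - u^2 + u + 2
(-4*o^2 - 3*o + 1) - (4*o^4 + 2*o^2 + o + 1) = -4*o^4 - 6*o^2 - 4*o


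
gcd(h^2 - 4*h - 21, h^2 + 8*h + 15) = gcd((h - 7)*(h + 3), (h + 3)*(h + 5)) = h + 3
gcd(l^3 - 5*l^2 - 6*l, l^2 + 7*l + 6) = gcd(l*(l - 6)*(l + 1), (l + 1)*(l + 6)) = l + 1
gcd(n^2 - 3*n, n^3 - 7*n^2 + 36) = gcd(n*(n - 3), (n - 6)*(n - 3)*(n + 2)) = n - 3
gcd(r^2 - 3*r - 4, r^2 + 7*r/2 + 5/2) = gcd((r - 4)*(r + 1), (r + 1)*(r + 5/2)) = r + 1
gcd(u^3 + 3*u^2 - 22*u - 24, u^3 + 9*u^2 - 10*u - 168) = u^2 + 2*u - 24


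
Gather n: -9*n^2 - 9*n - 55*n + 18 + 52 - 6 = -9*n^2 - 64*n + 64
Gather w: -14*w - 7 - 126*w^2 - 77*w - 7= -126*w^2 - 91*w - 14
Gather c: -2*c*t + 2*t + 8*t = -2*c*t + 10*t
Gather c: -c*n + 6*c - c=c*(5 - n)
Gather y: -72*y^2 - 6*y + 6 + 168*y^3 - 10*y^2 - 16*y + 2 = 168*y^3 - 82*y^2 - 22*y + 8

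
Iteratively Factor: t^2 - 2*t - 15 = (t + 3)*(t - 5)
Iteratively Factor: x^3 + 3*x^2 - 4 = (x + 2)*(x^2 + x - 2) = (x - 1)*(x + 2)*(x + 2)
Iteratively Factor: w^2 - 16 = (w + 4)*(w - 4)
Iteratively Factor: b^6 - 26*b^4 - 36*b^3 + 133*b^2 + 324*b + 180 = (b + 1)*(b^5 - b^4 - 25*b^3 - 11*b^2 + 144*b + 180) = (b + 1)*(b + 2)*(b^4 - 3*b^3 - 19*b^2 + 27*b + 90) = (b - 5)*(b + 1)*(b + 2)*(b^3 + 2*b^2 - 9*b - 18) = (b - 5)*(b + 1)*(b + 2)^2*(b^2 - 9) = (b - 5)*(b - 3)*(b + 1)*(b + 2)^2*(b + 3)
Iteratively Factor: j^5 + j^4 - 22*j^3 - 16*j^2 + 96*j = (j + 3)*(j^4 - 2*j^3 - 16*j^2 + 32*j) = j*(j + 3)*(j^3 - 2*j^2 - 16*j + 32) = j*(j + 3)*(j + 4)*(j^2 - 6*j + 8) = j*(j - 2)*(j + 3)*(j + 4)*(j - 4)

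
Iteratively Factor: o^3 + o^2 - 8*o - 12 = (o + 2)*(o^2 - o - 6) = (o - 3)*(o + 2)*(o + 2)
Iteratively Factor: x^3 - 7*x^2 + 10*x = (x - 5)*(x^2 - 2*x) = (x - 5)*(x - 2)*(x)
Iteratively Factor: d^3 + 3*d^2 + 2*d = (d + 2)*(d^2 + d) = d*(d + 2)*(d + 1)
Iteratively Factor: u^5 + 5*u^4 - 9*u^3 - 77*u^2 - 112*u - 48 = (u + 3)*(u^4 + 2*u^3 - 15*u^2 - 32*u - 16) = (u - 4)*(u + 3)*(u^3 + 6*u^2 + 9*u + 4) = (u - 4)*(u + 1)*(u + 3)*(u^2 + 5*u + 4) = (u - 4)*(u + 1)^2*(u + 3)*(u + 4)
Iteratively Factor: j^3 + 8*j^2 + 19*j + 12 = (j + 4)*(j^2 + 4*j + 3) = (j + 3)*(j + 4)*(j + 1)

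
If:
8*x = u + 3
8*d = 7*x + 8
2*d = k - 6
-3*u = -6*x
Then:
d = 23/16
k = 71/8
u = 1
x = 1/2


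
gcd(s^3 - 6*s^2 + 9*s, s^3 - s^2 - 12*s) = s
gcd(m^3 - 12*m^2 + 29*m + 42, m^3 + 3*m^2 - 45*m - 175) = m - 7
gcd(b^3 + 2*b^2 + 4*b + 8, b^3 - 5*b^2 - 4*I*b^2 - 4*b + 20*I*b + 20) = b - 2*I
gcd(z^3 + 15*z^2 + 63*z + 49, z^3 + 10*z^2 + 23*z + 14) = z^2 + 8*z + 7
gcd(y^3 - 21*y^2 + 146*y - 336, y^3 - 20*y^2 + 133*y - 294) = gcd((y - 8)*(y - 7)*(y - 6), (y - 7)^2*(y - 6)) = y^2 - 13*y + 42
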